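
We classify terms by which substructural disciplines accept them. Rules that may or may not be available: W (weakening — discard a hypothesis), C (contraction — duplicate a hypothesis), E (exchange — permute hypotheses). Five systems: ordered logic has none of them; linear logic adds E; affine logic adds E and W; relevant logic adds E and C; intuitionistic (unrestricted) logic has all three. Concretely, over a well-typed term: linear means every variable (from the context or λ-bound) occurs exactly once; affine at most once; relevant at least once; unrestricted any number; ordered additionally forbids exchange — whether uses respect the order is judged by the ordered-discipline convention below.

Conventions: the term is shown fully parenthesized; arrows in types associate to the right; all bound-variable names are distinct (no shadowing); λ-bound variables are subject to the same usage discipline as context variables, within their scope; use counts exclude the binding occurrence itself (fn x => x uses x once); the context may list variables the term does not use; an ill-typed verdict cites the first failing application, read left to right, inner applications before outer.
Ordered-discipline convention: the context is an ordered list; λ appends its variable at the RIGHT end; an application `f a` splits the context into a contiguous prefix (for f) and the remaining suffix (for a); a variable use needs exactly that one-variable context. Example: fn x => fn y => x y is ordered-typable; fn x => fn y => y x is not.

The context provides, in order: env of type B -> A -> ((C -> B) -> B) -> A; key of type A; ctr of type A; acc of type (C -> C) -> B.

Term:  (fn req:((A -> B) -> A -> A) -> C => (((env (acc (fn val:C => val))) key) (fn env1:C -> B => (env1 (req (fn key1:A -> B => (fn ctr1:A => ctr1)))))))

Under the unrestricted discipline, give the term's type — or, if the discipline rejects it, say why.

term : (((A -> B) -> A -> A) -> C) -> A
variable uses: env=1, key=1, ctr=0, acc=1, req (bound)=1, val (bound)=1, env1 (bound)=1, key1 (bound)=0, ctr1 (bound)=1
use order (left to right): env, acc, val, key, env1, req, ctr1
typing: well-typed at (((A -> B) -> A -> A) -> C) -> A
per-discipline verdicts: ordered ✗ · linear ✗ · affine ✓ · relevant ✗ · unrestricted ✓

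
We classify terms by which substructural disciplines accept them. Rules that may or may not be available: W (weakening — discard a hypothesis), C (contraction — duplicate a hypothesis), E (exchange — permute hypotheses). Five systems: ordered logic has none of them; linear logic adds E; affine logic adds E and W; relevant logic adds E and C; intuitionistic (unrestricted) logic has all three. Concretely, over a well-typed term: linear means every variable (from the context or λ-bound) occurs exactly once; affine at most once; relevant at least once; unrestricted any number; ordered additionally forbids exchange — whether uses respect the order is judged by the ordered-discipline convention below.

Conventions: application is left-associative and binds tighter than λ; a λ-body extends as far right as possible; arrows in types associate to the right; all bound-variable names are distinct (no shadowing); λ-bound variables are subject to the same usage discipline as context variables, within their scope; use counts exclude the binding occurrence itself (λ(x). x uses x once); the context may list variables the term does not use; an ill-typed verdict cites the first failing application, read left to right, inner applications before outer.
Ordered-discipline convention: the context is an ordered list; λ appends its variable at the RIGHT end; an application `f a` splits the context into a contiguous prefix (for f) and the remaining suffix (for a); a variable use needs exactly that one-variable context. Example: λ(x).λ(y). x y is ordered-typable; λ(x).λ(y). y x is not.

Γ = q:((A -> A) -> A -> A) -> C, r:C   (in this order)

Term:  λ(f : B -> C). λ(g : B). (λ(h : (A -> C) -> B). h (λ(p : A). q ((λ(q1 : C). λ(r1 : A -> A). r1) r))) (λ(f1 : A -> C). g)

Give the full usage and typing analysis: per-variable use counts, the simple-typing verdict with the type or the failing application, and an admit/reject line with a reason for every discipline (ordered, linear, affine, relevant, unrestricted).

counts: q=1, r=1, f (bound)=0, g (bound)=1, h (bound)=1, p (bound)=0, q1 (bound)=0, r1 (bound)=1, f1 (bound)=0
use order (left to right): h, q, r1, r, g
typing: the term checks, with type (B -> C) -> B -> B
ordered: ✗ — needs weakening: f, p, q1, f1 unused
linear: ✗ — needs weakening: f, p, q1, f1 unused
affine: ✓ — q, r, f, g, h, p, q1, r1, f1: no repeats, contraction unneeded
relevant: ✗ — needs weakening: f, p, q1, f1 unused
unrestricted: ✓ — simply typable at (B -> C) -> B -> B; W, C, E all held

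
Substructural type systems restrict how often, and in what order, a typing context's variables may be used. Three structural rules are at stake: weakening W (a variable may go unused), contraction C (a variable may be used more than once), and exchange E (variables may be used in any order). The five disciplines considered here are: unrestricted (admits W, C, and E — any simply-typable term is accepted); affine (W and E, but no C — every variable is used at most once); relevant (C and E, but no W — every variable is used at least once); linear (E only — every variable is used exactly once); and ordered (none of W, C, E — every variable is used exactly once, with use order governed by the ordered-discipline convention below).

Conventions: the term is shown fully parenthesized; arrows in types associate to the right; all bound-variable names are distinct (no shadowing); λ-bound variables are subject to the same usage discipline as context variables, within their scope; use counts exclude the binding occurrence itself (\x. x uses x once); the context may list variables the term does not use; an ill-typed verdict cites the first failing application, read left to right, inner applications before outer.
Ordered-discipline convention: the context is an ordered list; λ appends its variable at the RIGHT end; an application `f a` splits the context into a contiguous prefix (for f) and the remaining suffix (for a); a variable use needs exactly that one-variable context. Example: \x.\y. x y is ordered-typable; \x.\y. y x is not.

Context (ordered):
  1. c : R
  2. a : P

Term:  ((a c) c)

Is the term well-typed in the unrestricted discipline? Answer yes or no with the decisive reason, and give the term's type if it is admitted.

no — the type mismatch rejects it
use counts: c=2; a=1
left-to-right use order: a, c, c
typing: ill-typed: non-function type P applied to an argument
summary: ordered ✗ · linear ✗ · affine ✗ · relevant ✗ · unrestricted ✗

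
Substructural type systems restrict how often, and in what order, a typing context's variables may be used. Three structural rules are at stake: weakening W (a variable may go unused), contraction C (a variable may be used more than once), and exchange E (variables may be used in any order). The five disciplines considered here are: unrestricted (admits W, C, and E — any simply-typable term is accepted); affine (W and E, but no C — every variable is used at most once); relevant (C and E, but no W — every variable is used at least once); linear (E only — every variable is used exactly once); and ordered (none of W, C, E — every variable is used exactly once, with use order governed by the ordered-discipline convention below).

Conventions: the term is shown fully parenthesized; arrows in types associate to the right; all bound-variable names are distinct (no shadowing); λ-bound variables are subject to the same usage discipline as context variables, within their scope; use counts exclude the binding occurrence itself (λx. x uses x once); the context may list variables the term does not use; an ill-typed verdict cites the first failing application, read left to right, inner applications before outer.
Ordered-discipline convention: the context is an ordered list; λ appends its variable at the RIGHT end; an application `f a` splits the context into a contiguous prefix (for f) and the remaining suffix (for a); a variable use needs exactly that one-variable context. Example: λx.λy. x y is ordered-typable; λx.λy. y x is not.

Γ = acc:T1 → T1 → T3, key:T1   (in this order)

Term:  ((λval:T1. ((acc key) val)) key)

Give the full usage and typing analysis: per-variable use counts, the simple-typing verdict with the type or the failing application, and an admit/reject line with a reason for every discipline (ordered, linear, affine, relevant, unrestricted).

variable uses: acc: 1×, key: 2×, val (bound): 1×
use order (left to right): acc, key, val, key
typing: well-typed — term : T3
ordered ✗ (key ×2 used more than once (contraction))
linear ✗ (key ×2 used more than once (contraction))
affine ✗ (key ×2 used more than once (contraction))
relevant ✓ (every one of acc, key, val appears)
unrestricted ✓ (type-checks (T3) and nothing is barred)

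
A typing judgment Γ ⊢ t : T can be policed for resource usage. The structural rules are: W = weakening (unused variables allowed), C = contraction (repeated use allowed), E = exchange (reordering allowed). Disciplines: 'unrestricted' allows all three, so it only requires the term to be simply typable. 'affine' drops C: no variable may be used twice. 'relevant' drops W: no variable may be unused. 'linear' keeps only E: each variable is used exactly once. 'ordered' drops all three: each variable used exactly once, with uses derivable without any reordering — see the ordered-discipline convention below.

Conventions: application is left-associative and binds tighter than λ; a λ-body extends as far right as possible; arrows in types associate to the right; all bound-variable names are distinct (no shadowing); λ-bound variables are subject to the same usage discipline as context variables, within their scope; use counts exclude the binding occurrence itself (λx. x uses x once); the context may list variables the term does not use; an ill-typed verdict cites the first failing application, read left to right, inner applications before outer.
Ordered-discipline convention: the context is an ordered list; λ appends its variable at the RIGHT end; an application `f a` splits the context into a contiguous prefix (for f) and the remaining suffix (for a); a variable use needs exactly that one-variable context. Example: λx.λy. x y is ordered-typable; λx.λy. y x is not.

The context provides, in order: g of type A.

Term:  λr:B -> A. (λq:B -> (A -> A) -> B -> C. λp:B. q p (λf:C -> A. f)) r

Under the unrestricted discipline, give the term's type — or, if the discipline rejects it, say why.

not well-typed under unrestricted — fails simple typing
counts: g ×0; r (bound) ×1; q (bound) ×1; p (bound) ×1; f (bound) ×1
left-to-right use order: q, p, f, r
typing: ill-typed: argument of type (C -> A) -> C -> A where A -> A is required
per-discipline verdicts: ordered ✗, linear ✗, affine ✗, relevant ✗, unrestricted ✗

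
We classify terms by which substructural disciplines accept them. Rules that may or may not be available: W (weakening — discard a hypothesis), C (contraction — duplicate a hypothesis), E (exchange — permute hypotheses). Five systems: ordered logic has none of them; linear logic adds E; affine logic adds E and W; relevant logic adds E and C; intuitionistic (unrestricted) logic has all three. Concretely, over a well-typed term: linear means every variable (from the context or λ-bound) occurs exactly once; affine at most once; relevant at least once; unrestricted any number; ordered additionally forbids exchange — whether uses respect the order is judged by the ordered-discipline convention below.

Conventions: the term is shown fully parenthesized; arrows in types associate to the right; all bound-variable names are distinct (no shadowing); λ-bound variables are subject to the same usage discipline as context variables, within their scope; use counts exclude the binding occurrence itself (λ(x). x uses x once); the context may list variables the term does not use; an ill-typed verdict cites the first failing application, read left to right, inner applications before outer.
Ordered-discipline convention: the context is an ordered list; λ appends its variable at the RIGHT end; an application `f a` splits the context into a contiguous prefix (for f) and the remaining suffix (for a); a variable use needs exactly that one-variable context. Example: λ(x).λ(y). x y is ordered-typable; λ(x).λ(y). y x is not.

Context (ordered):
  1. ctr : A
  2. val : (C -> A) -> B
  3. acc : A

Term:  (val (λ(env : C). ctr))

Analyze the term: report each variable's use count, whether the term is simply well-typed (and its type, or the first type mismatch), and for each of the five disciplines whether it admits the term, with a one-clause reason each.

variable uses: ctr: 1×, val: 1×, acc: 0×, env [bound]: 0×
use order (left to right): val, ctr
typing: ✓ — B
ordered: ✗, acc, env left unused
linear: ✗, acc, env left unused
affine: ✓, ctr, val, acc, env: no repeats, contraction unneeded
relevant: ✗, acc, env left unused
unrestricted: ✓, typability at B is all that's needed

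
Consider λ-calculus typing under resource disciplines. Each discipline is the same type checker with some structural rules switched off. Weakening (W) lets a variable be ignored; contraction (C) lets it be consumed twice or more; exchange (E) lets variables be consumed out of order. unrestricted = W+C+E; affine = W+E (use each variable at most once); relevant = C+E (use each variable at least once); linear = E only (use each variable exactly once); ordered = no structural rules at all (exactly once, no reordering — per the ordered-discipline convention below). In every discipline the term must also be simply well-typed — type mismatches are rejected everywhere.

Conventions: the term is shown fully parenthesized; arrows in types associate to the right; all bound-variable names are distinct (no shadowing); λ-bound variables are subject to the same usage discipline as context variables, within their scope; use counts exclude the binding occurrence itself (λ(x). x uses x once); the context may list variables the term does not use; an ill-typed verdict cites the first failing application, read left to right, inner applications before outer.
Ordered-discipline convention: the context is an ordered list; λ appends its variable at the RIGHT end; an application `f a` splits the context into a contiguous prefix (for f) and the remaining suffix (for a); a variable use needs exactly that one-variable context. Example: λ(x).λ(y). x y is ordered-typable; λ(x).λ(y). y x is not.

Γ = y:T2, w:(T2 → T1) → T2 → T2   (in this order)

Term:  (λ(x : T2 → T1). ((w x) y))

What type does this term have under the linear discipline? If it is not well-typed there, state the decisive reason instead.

term : (T2 → T1) → T2
variable uses: y=1; w=1; x (bound)=1
order of uses: w, x, y
typing: ✓ — (T2 → T1) → T2
all disciplines: ordered ✗ | linear ✓ | affine ✓ | relevant ✓ | unrestricted ✓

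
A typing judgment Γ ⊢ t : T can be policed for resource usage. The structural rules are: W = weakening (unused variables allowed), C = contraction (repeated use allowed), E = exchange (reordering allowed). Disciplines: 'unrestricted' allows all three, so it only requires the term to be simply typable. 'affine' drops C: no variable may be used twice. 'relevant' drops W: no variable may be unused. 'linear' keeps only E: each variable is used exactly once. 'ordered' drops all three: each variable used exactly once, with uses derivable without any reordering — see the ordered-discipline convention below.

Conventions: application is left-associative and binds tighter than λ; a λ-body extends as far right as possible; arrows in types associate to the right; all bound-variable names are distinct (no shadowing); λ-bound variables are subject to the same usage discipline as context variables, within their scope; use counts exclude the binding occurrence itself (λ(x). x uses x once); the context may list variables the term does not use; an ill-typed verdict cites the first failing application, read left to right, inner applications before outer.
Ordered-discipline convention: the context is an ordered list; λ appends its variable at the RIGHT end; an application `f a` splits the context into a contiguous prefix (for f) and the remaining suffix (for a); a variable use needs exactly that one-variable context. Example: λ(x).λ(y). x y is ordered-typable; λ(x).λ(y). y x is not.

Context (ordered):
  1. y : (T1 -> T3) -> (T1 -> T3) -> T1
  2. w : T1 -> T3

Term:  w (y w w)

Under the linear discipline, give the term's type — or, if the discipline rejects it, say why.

not well-typed under linear — repeated use of w ×3
use counts: y: 1, w: 3
use order (left to right): w, y, w, w
typing: the term checks, with type T3
summary: ordered ✗; linear ✗; affine ✗; relevant ✓; unrestricted ✓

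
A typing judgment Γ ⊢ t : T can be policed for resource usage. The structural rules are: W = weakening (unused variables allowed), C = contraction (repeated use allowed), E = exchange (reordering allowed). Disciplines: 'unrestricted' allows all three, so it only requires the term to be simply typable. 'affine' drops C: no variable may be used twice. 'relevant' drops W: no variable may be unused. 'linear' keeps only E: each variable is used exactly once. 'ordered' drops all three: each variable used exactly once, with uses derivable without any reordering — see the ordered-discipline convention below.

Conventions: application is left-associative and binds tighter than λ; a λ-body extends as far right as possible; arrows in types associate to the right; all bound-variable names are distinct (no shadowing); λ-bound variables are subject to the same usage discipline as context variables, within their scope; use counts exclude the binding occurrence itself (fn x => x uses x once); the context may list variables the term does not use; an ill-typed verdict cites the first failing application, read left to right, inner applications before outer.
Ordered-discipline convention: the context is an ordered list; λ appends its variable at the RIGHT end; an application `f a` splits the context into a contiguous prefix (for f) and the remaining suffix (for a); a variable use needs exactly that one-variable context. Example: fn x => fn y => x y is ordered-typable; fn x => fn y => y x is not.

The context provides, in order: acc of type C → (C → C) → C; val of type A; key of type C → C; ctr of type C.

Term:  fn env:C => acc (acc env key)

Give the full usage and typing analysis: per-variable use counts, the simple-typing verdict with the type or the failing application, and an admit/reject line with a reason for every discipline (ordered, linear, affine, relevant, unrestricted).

usage: acc=2; val=0; key=1; ctr=0; env [bound]=1
uses in reading order: acc, acc, env, key
typing: the term checks, with type C → (C → C) → C
ordered ✗ (needs contraction — acc ×2; unused: val, ctr — weakening required)
linear ✗ (needs contraction — acc ×2; unused: val, ctr — weakening required)
affine ✗ (needs contraction — acc ×2)
relevant ✗ (unused: val, ctr — weakening required)
unrestricted ✓ (simply typable at C → (C → C) → C; W, C, E all held)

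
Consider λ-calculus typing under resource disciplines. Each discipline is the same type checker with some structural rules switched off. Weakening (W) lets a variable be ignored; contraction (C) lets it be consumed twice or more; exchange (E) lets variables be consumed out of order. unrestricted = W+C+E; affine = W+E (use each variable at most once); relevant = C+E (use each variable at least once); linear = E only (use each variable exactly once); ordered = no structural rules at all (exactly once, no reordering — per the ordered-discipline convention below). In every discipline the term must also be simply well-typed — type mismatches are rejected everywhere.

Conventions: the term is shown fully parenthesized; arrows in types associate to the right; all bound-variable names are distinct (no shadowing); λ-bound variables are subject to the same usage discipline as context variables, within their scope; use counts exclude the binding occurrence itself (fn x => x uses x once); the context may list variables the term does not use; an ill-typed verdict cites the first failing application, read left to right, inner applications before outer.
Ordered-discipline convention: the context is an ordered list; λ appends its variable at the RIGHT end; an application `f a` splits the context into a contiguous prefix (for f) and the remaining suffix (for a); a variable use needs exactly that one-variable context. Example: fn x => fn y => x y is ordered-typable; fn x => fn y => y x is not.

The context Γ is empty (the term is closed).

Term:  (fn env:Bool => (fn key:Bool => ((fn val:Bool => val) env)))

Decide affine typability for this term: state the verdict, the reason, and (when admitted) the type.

yes — none of env, key, val used more than once; term : Bool -> Bool -> Bool
counts: env (bound): 1×; key (bound): 0×; val (bound): 1×
uses in reading order: val, env
typing: the term checks, with type Bool -> Bool -> Bool
across the five disciplines: ordered ✗ · linear ✗ · affine ✓ · relevant ✗ · unrestricted ✓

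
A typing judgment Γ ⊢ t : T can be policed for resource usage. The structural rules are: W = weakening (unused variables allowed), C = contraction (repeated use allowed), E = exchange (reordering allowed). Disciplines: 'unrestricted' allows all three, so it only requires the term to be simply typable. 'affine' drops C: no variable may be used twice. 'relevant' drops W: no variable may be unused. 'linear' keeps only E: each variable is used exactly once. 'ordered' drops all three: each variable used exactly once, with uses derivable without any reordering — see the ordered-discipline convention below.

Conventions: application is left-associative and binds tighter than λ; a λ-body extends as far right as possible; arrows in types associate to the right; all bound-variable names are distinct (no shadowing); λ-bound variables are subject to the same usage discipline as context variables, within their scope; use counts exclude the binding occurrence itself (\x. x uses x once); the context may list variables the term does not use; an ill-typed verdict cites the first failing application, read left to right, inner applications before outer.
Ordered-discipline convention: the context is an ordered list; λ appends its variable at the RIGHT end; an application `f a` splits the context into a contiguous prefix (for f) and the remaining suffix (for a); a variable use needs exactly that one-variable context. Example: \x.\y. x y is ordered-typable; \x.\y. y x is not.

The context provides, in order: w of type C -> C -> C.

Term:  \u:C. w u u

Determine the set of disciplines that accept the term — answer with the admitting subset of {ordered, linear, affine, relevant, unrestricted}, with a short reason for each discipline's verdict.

admitting disciplines: relevant, unrestricted
use counts: w=1; u (bound)=2
uses in reading order: w, u, u
typing: well-typed at C -> C
ordered: ✗, u ×2 used more than once (contraction)
linear: ✗, u ×2 used more than once (contraction)
affine: ✗, u ×2 used more than once (contraction)
relevant: ✓, w, u: all used, weakening unneeded
unrestricted: ✓, typability at C -> C is all that's needed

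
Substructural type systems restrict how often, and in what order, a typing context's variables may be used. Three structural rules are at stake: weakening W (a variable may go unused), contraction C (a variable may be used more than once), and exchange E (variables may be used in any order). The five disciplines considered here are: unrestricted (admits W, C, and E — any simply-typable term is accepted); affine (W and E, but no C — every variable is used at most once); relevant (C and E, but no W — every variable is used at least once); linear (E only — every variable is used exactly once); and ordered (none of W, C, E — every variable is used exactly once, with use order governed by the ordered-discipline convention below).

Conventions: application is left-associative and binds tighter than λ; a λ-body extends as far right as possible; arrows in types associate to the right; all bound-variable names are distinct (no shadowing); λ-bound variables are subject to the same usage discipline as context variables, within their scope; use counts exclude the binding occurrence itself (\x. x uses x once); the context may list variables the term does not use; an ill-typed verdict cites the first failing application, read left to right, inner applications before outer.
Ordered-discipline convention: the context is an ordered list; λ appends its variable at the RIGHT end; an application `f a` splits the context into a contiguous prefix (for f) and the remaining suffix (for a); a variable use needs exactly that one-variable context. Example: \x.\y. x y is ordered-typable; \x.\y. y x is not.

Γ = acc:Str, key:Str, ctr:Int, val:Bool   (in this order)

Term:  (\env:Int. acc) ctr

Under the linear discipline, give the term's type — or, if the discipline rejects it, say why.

not well-typed under linear — key, val, env never used (weakening)
use counts: acc: 1, key: 0, ctr: 1, val: 0, env [bound]: 0
order of uses: acc, ctr
typing: well-typed — term : Str
per-discipline verdicts: ordered ✗, linear ✗, affine ✓, relevant ✗, unrestricted ✓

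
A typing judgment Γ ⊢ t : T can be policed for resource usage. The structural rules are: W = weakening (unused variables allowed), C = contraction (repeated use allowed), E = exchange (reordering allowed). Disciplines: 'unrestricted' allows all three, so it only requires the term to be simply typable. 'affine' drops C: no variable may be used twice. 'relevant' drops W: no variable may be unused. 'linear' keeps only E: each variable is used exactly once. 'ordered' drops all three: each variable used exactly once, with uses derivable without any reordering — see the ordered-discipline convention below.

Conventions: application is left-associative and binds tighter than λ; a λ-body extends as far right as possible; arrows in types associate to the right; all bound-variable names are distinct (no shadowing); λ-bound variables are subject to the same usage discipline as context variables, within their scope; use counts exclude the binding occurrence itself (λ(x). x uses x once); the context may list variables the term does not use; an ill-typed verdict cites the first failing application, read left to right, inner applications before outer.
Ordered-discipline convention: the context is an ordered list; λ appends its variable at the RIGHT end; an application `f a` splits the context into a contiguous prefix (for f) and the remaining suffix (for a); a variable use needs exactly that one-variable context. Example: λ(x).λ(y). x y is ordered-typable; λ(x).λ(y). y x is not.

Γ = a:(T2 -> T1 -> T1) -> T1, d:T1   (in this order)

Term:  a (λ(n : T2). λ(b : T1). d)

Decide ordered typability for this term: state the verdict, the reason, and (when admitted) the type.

no — unused: n, b — weakening required
counts: a: 1; d: 1; n [bound]: 0; b [bound]: 0
use order (left to right): a, d
typing: ✓ — T1
across the five disciplines: ordered ✗ | linear ✗ | affine ✓ | relevant ✗ | unrestricted ✓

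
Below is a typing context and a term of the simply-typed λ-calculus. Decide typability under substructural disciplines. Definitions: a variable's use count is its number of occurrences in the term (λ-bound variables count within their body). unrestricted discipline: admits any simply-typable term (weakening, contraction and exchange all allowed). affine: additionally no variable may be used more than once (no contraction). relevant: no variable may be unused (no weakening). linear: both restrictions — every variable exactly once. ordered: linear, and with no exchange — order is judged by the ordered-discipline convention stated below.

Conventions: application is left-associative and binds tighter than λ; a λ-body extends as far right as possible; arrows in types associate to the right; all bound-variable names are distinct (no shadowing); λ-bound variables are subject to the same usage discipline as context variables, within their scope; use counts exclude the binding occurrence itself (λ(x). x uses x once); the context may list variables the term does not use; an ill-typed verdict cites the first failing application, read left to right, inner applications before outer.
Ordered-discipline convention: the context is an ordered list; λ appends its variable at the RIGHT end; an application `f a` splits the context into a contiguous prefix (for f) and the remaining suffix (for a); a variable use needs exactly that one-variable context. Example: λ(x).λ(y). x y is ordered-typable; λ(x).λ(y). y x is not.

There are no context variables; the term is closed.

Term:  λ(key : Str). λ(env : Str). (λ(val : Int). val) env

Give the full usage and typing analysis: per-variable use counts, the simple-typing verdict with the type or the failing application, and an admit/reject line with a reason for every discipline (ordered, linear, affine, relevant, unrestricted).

counts: key [bound]: 0×, env [bound]: 1×, val [bound]: 1×
left-to-right use order: val, env
typing: ill-typed: an argument Str mismatches the expected Int
ordered ✗ (a type mismatch blocks all five)
linear ✗ (the type mismatch rejects it)
affine ✗ (not simply typable)
relevant ✗ (fails simple typing)
unrestricted ✗ (a type mismatch blocks all five)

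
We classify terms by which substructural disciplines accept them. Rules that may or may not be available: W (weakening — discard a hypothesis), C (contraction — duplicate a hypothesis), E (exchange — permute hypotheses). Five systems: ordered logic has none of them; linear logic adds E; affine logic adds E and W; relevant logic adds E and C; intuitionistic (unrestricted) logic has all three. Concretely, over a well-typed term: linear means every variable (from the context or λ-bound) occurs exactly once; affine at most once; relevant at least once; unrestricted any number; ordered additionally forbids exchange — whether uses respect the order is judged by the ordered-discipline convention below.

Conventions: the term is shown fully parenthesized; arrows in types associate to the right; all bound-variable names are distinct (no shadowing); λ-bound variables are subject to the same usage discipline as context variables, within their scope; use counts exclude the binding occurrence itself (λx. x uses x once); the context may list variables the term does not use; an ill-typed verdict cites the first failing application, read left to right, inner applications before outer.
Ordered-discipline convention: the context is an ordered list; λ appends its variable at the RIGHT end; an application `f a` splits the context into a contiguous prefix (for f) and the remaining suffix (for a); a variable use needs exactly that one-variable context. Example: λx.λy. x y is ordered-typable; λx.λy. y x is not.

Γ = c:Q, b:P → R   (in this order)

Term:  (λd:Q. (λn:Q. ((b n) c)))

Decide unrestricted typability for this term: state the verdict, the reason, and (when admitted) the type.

no — a type mismatch blocks all five
counts: c: 1; b: 1; d [bound]: 0; n [bound]: 1
uses in reading order: b, n, c
typing: ill-typed: an argument Q mismatches the expected P
across the five disciplines: ordered ✗; linear ✗; affine ✗; relevant ✗; unrestricted ✗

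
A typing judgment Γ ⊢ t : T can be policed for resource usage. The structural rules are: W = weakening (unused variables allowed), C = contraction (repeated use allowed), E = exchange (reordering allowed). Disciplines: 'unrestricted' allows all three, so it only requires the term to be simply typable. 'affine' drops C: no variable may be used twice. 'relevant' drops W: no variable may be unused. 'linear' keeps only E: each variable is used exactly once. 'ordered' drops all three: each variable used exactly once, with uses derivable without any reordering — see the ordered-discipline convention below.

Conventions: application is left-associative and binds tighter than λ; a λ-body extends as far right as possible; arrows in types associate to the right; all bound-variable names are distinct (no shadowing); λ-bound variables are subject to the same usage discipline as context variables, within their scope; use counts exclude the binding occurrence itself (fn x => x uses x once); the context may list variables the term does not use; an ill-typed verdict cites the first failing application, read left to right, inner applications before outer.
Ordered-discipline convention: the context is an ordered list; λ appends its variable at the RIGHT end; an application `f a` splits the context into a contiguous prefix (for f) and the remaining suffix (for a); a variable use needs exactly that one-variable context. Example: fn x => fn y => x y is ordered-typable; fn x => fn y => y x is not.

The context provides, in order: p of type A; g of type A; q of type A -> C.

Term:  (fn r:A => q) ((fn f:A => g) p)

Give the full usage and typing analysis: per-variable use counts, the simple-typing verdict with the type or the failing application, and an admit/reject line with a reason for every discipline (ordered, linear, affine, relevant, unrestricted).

use counts: p: 1, g: 1, q: 1, r (bound): 0, f (bound): 0
order of uses: q, g, p
typing: well-typed — term : A -> C
ordered ✗ (unused: r, f — weakening required)
linear ✗ (unused: r, f — weakening required)
affine ✓ (p, g, q, r, f: no repeats, contraction unneeded)
relevant ✗ (unused: r, f — weakening required)
unrestricted ✓ (typability at A -> C is all that's needed)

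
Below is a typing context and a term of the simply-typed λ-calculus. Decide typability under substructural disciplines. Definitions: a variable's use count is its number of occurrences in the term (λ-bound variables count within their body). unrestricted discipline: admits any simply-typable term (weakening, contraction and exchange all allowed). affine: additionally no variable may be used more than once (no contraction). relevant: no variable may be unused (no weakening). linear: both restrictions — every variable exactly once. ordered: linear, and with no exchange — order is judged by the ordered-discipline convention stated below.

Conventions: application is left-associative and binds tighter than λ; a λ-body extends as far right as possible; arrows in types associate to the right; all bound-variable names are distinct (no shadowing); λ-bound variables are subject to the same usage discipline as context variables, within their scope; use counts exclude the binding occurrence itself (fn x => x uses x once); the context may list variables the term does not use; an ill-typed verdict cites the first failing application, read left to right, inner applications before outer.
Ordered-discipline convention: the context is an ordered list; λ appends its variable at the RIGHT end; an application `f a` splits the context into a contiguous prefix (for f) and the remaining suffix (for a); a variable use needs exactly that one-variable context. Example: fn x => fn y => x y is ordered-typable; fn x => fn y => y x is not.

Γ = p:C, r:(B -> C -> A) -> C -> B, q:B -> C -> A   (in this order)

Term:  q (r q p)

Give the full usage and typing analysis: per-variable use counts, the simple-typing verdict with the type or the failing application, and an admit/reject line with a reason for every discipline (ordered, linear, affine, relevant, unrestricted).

usage: p: 1; r: 1; q: 2
use order (left to right): q, r, q, p
typing: well-typed — term : C -> A
ordered: ✗, uses contraction: q ×2
linear: ✗, uses contraction: q ×2
affine: ✗, uses contraction: q ×2
relevant: ✓, p, r, q: all used, weakening unneeded
unrestricted: ✓, type-checks (C -> A) and nothing is barred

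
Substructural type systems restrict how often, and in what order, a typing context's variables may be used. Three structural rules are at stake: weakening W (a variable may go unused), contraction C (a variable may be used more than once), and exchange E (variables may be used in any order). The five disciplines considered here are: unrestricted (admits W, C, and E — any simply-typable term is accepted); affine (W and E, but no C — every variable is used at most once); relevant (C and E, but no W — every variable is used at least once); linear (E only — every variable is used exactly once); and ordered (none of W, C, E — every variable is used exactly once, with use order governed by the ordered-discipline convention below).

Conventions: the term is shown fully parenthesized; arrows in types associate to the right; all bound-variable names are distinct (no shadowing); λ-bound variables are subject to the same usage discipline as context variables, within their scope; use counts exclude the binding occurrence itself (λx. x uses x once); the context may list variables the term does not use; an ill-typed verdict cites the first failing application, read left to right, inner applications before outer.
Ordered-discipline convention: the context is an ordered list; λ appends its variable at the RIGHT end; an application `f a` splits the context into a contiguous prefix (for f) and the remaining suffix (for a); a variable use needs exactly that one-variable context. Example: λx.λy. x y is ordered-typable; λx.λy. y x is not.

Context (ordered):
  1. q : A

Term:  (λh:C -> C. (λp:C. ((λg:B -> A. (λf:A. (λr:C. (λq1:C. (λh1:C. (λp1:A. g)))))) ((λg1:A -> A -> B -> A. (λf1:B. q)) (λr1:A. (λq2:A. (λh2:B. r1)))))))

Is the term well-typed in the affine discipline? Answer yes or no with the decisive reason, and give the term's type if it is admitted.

yes — none of q, h, p, g, f, r, q1, h1, p1, g1, f1, r1, q2, h2 used more than once; term : (C -> C) -> C -> A -> C -> C -> C -> A -> B -> A
variable uses: q: 1×; h (λ-bound): 0×; p (λ-bound): 0×; g (λ-bound): 1×; f (λ-bound): 0×; r (λ-bound): 0×; q1 (λ-bound): 0×; h1 (λ-bound): 0×; p1 (λ-bound): 0×; g1 (λ-bound): 0×; f1 (λ-bound): 0×; r1 (λ-bound): 1×; q2 (λ-bound): 0×; h2 (λ-bound): 0×
order of uses: g, q, r1
typing: well-typed — term : (C -> C) -> C -> A -> C -> C -> C -> A -> B -> A
across the five disciplines: ordered ✗; linear ✗; affine ✓; relevant ✗; unrestricted ✓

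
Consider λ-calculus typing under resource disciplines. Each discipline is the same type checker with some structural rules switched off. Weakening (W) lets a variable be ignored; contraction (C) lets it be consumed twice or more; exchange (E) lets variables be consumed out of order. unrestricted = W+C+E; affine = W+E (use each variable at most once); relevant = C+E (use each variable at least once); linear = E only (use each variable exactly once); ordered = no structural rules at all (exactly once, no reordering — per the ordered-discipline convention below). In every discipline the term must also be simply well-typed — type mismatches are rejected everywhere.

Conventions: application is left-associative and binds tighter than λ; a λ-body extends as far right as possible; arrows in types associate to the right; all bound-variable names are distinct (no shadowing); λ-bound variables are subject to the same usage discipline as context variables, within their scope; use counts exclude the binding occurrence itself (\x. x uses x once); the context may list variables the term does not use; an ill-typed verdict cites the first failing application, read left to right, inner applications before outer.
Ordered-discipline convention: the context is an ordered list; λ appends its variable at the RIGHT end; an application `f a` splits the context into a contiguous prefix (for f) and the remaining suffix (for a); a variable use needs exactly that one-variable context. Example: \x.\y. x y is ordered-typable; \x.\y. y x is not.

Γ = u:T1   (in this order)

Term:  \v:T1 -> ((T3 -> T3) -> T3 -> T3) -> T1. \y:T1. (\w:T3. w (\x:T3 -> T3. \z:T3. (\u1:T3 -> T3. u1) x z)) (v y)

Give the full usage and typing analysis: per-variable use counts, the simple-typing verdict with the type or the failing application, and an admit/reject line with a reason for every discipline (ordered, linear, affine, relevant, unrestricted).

use counts: u: 0×; v [bound]: 1×; y [bound]: 1×; w [bound]: 1×; x [bound]: 1×; z [bound]: 1×; u1 [bound]: 1×
use order (left to right): w, u1, x, z, v, y
typing: ill-typed: can't apply a value of type T3
ordered: ✗ — fails simple typing
linear: ✗ — a type mismatch blocks all five
affine: ✗ — the type mismatch rejects it
relevant: ✗ — not simply typable
unrestricted: ✗ — fails simple typing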